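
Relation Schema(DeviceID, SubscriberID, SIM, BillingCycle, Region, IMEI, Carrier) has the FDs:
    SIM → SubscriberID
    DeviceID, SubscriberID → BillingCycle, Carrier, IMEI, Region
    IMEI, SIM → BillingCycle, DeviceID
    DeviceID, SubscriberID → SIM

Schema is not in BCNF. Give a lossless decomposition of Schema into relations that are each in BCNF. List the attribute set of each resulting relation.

Candidate keys of the original relation: {DeviceID, SIM}, {DeviceID, SubscriberID}, {IMEI, SIM}.
In {BillingCycle, Carrier, DeviceID, IMEI, Region, SIM, SubscriberID}, {SIM} is not a superkey ({SIM}⁺ restricted to this set is {SIM, SubscriberID}), so split on SIM → SubscriberID into {SIM, SubscriberID} and {BillingCycle, Carrier, DeviceID, IMEI, Region, SIM}.
{SIM, SubscriberID} is in BCNF.
{BillingCycle, Carrier, DeviceID, IMEI, Region, SIM} is in BCNF.

{BillingCycle, Carrier, DeviceID, IMEI, Region, SIM}; {SIM, SubscriberID}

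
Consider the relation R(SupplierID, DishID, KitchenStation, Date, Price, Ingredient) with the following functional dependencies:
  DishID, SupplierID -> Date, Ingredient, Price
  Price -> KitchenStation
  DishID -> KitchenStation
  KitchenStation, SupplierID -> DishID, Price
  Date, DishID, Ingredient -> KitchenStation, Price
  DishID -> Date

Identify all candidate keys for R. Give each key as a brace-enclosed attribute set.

{DishID, SupplierID}, {KitchenStation, SupplierID}, {Price, SupplierID}

No FD produces {SupplierID}, so it must be in every candidate key.
{DishID, SupplierID} is a candidate key since {DishID, SupplierID}⁺ = {Date, DishID, Ingredient, KitchenStation, Price, SupplierID} covers every attribute.
{KitchenStation, SupplierID} is a candidate key since {KitchenStation, SupplierID}⁺ = {Date, DishID, Ingredient, KitchenStation, Price, SupplierID} covers every attribute.
{Price, SupplierID} is a candidate key since {Price, SupplierID}⁺ = {Date, DishID, Ingredient, KitchenStation, Price, SupplierID} covers every attribute.
These are minimal and exhaustive — every other superkey contains one of them.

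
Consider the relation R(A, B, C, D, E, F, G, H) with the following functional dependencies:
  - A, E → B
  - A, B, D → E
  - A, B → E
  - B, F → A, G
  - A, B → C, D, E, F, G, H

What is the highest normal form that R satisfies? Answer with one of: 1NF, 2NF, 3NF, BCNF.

Candidate keys: {A, B}, {A, E}, {B, F}. Prime attributes: {A, B, E, F}.
Each dependency's left side is a superkey — BCNF holds.

BCNF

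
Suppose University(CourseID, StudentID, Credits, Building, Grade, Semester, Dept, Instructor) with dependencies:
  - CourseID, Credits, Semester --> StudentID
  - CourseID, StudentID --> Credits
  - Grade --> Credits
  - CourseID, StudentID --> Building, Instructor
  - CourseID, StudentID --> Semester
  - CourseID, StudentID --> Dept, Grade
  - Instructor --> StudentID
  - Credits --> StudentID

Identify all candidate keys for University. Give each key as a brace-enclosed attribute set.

{CourseID, Credits}, {CourseID, Grade}, {CourseID, Instructor}, {CourseID, StudentID}

{CourseID} never appears on the right of any FD, so every key must include it.
{CourseID, Credits}⁺ = {Building, CourseID, Credits, Dept, Grade, Instructor, Semester, StudentID} — all of the relation — so {CourseID, Credits} is a candidate key.
{CourseID, Grade}⁺ = {Building, CourseID, Credits, Dept, Grade, Instructor, Semester, StudentID} — all of the relation — so {CourseID, Grade} is a candidate key.
{CourseID, Instructor}⁺ = {Building, CourseID, Credits, Dept, Grade, Instructor, Semester, StudentID} — all of the relation — so {CourseID, Instructor} is a candidate key.
{CourseID, StudentID}⁺ = {Building, CourseID, Credits, Dept, Grade, Instructor, Semester, StudentID} — all of the relation — so {CourseID, StudentID} is a candidate key.
No proper subset of any of these is a key, and no other minimal superkey exists.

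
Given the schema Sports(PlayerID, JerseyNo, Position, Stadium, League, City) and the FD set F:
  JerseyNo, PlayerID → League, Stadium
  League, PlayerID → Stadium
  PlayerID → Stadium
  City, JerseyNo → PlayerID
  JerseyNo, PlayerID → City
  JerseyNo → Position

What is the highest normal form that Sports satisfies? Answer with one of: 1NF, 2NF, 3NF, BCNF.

1NF

Candidate keys: {City, JerseyNo}, {JerseyNo, PlayerID}. Prime attributes: {City, JerseyNo, PlayerID}.
For League, PlayerID → Stadium we have {League, PlayerID}⁺ = {League, PlayerID, Stadium}; {League, PlayerID} is not a superkey, so BCNF fails.
Because {Stadium} is non-prime and the left side of League, PlayerID → Stadium is not a superkey, the relation is not in 3NF.
{JerseyNo} is a proper subset of the key {City, JerseyNo}, and {JerseyNo}⁺ contains the non-prime attribute {Position} — a partial dependency, so 2NF is violated.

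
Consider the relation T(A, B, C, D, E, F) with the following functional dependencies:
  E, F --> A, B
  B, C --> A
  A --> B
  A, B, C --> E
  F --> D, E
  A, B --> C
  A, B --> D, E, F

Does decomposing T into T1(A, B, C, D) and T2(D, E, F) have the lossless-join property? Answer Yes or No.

T1 ∩ T2 = {D}; its closure under F is {D}.
T1 ⊄ {D} and T2 ⊄ {D}, so the split is lossy.

No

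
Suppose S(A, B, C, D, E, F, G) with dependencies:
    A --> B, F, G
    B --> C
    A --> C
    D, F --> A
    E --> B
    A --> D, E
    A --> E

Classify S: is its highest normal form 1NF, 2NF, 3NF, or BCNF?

Candidate keys: {A}, {D, F}. Prime attributes: {A, D, F}.
B --> C breaks BCNF: {B}⁺ = {B, C}, so {B} is not a superkey.
B --> C has non-prime {C} on the right and a non-superkey on the left, so 3NF fails.
No proper subset of a key has a non-prime attribute in its closure, so there is no partial dependency; 2NF holds.

2NF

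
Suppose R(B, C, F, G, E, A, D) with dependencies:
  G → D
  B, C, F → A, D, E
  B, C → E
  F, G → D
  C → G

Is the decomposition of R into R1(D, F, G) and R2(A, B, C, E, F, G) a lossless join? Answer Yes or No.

R1 ∩ R2 = {F, G}; its closure under F is {D, F, G}.
Since R1 ⊆ {D, F, G}, the intersection is a superkey of R1; the decomposition is lossless.

Yes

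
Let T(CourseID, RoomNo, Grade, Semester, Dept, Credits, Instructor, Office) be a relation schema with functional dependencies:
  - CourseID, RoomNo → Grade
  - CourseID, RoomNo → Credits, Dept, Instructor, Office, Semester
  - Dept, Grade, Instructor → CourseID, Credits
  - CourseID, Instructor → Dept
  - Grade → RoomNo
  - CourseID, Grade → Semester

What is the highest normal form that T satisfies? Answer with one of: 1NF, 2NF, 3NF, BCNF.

3NF

Candidate keys: {CourseID, Grade}, {CourseID, RoomNo}, {Dept, Grade, Instructor}. Prime attributes: {CourseID, Dept, Grade, Instructor, RoomNo}.
CourseID, Instructor → Dept: {CourseID, Instructor}⁺ = {CourseID, Dept, Instructor}, which is not all of the attributes, so the left side is not a superkey — BCNF is violated.
Since {Dept} ⊆ prime attributes and every other non-superkey FD also has a prime right side, the schema is in 3NF.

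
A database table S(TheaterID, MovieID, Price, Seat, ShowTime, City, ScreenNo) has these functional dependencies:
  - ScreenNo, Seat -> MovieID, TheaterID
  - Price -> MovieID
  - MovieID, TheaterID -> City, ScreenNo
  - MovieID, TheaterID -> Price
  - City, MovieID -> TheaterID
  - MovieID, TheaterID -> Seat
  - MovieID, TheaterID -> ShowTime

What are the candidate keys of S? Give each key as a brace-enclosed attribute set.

{City, MovieID}⁺ = {City, MovieID, Price, ScreenNo, Seat, ShowTime, TheaterID}, which is every attribute, so {City, MovieID} is a candidate key.
{City, Price}⁺ = {City, MovieID, Price, ScreenNo, Seat, ShowTime, TheaterID}, which is every attribute, so {City, Price} is a candidate key.
{MovieID, TheaterID}⁺ = {City, MovieID, Price, ScreenNo, Seat, ShowTime, TheaterID}, which is every attribute, so {MovieID, TheaterID} is a candidate key.
{Price, TheaterID}⁺ = {City, MovieID, Price, ScreenNo, Seat, ShowTime, TheaterID}, which is every attribute, so {Price, TheaterID} is a candidate key.
{ScreenNo, Seat}⁺ = {City, MovieID, Price, ScreenNo, Seat, ShowTime, TheaterID}, which is every attribute, so {ScreenNo, Seat} is a candidate key.
These are minimal and exhaustive — every other superkey contains one of them.

{City, MovieID}, {City, Price}, {MovieID, TheaterID}, {Price, TheaterID}, {ScreenNo, Seat}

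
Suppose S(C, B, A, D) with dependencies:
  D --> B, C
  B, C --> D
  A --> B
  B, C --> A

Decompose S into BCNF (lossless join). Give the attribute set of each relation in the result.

{A, B}; {A, C, D}

Candidate keys of the original relation: {A, C}, {B, C}, {D}.
In {A, B, C, D}, {A} is not a superkey ({A}⁺ restricted to this set is {A, B}), so split on A --> B into {A, B} and {A, C, D}.
{A, B} has no BCNF violation.
{A, C, D} has no BCNF violation.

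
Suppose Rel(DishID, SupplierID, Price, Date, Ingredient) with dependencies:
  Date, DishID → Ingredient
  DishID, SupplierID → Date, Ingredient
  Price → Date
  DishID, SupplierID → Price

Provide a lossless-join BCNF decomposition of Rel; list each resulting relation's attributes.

{Date, DishID, Ingredient}; {Date, Price}; {DishID, Price, SupplierID}

Candidate key of the original relation: {DishID, SupplierID}.
{Date, DishID, Ingredient, Price, SupplierID}: {Date, DishID} determines {Date, DishID, Ingredient} here but is not a superkey — split on Date, DishID → Ingredient, giving {Date, DishID, Ingredient} and {Date, DishID, Price, SupplierID}.
{Date, DishID, Ingredient} has no BCNF violation.
{Date, DishID, Price, SupplierID}: {Price} determines {Date, Price} here but is not a superkey — split on Price → Date, giving {Date, Price} and {DishID, Price, SupplierID}.
{Date, Price} has no BCNF violation.
{DishID, Price, SupplierID} has no BCNF violation.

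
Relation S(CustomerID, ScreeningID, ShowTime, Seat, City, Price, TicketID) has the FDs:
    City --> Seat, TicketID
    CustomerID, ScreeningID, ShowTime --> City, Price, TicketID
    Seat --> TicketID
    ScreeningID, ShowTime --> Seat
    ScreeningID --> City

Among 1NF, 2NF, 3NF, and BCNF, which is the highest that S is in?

Candidate key: {CustomerID, ScreeningID, ShowTime}. Prime attributes: {CustomerID, ScreeningID, ShowTime}.
For City --> Seat, TicketID we have {City}⁺ = {City, Seat, TicketID}; {City} is not a superkey, so BCNF fails.
City --> Seat, TicketID has non-prime {Seat, TicketID} on the right and a non-superkey on the left, so 3NF fails.
Since {ScreeningID} ⊂ {CustomerID, ScreeningID, ShowTime} and {ScreeningID}⁺ ⊇ {City, Seat, TicketID} with {City, Seat, TicketID} non-prime, there is a partial dependency; 2NF fails.

1NF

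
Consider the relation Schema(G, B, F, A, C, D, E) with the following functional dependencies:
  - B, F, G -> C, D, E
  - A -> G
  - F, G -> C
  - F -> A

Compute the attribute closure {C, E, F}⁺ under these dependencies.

{A, C, E, F, G}

Start with {C, E, F}.
F -> A applies; add {A} → now {A, C, E, F}.
A -> G applies; add {G} → now {A, C, E, F, G}.
No further FD applies.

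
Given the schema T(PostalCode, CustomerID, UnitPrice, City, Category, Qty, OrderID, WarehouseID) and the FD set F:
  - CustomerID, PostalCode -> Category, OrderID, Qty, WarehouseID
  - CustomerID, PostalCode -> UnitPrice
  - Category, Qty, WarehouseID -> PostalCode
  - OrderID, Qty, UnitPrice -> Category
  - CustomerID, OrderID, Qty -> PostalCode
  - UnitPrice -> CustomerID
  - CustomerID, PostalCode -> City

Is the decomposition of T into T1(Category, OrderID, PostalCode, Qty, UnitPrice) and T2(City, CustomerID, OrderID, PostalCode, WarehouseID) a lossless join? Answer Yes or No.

The shared attributes are {OrderID, PostalCode} and {OrderID, PostalCode}⁺ = {OrderID, PostalCode}.
The closure covers neither T1 nor T2 entirely; the join is not lossless.

No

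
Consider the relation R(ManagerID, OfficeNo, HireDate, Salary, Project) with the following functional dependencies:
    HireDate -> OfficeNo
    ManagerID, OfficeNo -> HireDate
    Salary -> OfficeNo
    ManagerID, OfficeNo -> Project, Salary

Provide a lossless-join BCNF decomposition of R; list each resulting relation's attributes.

{HireDate, ManagerID, Project, Salary}; {HireDate, OfficeNo}

Candidate keys of the original relation: {HireDate, ManagerID}, {ManagerID, OfficeNo}, {ManagerID, Salary}.
In {HireDate, ManagerID, OfficeNo, Project, Salary}, {HireDate} is not a superkey ({HireDate}⁺ restricted to this set is {HireDate, OfficeNo}), so split on HireDate -> OfficeNo into {HireDate, OfficeNo} and {HireDate, ManagerID, Project, Salary}.
{HireDate, OfficeNo}: every determinant is a superkey — BCNF.
{HireDate, ManagerID, Project, Salary}: every determinant is a superkey — BCNF.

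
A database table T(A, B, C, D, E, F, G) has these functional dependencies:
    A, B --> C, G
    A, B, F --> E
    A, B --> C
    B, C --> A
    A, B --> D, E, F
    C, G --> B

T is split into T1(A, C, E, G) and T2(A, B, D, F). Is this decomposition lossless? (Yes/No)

No

T1 ∩ T2 = {A}; its closure under F is {A}.
Neither T1 nor T2 is contained in that closure, so the decomposition is lossy.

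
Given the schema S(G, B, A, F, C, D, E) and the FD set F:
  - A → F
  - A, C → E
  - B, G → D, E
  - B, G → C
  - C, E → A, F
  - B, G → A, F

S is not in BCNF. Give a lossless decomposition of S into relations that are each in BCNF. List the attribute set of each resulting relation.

{A, B, C, D, G}; {A, C, E}; {A, F}

Candidate key of the original relation: {B, G}.
{A, B, C, D, E, F, G}: {A} determines {A, F} here but is not a superkey — split on A → F, giving {A, F} and {A, B, C, D, E, G}.
{A, F}: every determinant is a superkey — BCNF.
{A, B, C, D, E, G}: {A, C} determines {A, C, E} here but is not a superkey — split on A, C → E, giving {A, C, E} and {A, B, C, D, G}.
{A, C, E}: every determinant is a superkey — BCNF.
{A, B, C, D, G}: every determinant is a superkey — BCNF.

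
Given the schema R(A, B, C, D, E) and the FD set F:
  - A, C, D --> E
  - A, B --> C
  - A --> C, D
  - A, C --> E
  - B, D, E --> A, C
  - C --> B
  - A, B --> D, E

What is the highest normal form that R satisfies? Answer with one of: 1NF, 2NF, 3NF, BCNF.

3NF

Candidate keys: {A}, {B, D, E}, {C, D, E}. Prime attributes: {A, B, C, D, E}.
C --> B breaks BCNF: {C}⁺ = {B, C}, so {C} is not a superkey.
But every attribute on its right side ({B}) is prime, and the same holds for every other non-superkey FD, so 3NF still holds.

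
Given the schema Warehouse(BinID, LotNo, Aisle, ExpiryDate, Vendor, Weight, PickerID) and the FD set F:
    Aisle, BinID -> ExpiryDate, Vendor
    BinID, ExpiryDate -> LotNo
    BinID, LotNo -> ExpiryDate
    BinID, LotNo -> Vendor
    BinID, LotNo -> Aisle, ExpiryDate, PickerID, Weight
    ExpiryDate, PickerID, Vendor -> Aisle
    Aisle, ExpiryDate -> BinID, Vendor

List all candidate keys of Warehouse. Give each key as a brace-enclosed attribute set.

{Aisle, BinID}, {Aisle, ExpiryDate}, {BinID, ExpiryDate}, {BinID, LotNo}, {ExpiryDate, PickerID, Vendor}

{Aisle, BinID}⁺ = {Aisle, BinID, ExpiryDate, LotNo, PickerID, Vendor, Weight} — all of the relation — so {Aisle, BinID} is a candidate key.
{Aisle, ExpiryDate}⁺ = {Aisle, BinID, ExpiryDate, LotNo, PickerID, Vendor, Weight} — all of the relation — so {Aisle, ExpiryDate} is a candidate key.
{BinID, ExpiryDate}⁺ = {Aisle, BinID, ExpiryDate, LotNo, PickerID, Vendor, Weight} — all of the relation — so {BinID, ExpiryDate} is a candidate key.
{BinID, LotNo}⁺ = {Aisle, BinID, ExpiryDate, LotNo, PickerID, Vendor, Weight} — all of the relation — so {BinID, LotNo} is a candidate key.
{ExpiryDate, PickerID, Vendor}⁺ = {Aisle, BinID, ExpiryDate, LotNo, PickerID, Vendor, Weight} — all of the relation — so {ExpiryDate, PickerID, Vendor} is a candidate key.
Any other superkey properly contains one of these, so there are no further candidate keys.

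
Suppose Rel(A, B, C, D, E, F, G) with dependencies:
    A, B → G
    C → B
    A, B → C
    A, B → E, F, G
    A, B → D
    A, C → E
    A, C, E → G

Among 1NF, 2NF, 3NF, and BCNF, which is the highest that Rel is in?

3NF

Candidate keys: {A, B}, {A, C}. Prime attributes: {A, B, C}.
C → B breaks BCNF: {C}⁺ = {B, C}, so {C} is not a superkey.
But every attribute on its right side ({B}) is prime, and the same holds for every other non-superkey FD, so 3NF still holds.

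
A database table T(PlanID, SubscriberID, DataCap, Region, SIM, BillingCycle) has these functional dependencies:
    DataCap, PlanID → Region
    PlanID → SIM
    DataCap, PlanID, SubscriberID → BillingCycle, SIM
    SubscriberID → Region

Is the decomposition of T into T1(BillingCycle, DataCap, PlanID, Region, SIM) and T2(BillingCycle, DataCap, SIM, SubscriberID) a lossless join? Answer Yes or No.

No

The shared attributes are {BillingCycle, DataCap, SIM} and {BillingCycle, DataCap, SIM}⁺ = {BillingCycle, DataCap, SIM}.
The closure covers neither T1 nor T2 entirely; the join is not lossless.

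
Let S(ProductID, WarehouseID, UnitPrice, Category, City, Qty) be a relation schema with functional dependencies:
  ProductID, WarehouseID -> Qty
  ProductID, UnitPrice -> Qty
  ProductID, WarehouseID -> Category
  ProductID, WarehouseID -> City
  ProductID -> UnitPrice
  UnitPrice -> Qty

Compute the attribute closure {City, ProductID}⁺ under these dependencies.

Start with {City, ProductID}.
ProductID -> UnitPrice applies; add {UnitPrice} → now {City, ProductID, UnitPrice}.
UnitPrice -> Qty applies; add {Qty} → now {City, ProductID, Qty, UnitPrice}.
No further FD applies.

{City, ProductID, Qty, UnitPrice}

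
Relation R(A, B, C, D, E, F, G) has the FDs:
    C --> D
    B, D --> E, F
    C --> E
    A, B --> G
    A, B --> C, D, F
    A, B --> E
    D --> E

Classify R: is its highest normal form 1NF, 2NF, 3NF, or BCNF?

2NF

Candidate key: {A, B}. Prime attributes: {A, B}.
C --> D breaks BCNF: {C}⁺ = {C, D, E}, so {C} is not a superkey.
Because {D} is non-prime and the left side of C --> D is not a superkey, the relation is not in 3NF.
No non-prime attribute depends on a proper subset of any candidate key, so 2NF holds.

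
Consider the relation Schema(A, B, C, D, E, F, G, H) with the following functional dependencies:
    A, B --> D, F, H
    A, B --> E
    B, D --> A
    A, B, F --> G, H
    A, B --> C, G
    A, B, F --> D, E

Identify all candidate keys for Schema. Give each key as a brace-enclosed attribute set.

{A, B}, {B, D}

No FD produces {B}, so it must be in every candidate key.
Closure of {A, B} is {A, B, C, D, E, F, G, H}, the whole schema; {A, B} is a candidate key.
Closure of {B, D} is {A, B, C, D, E, F, G, H}, the whole schema; {B, D} is a candidate key.
Any other superkey properly contains one of these, so there are no further candidate keys.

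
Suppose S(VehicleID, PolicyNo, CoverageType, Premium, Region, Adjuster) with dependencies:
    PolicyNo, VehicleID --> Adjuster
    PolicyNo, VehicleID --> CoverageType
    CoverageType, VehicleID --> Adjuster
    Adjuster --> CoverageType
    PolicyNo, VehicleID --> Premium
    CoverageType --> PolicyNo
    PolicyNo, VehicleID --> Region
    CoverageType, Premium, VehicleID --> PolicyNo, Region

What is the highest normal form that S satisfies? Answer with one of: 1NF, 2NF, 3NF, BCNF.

3NF

Candidate keys: {Adjuster, VehicleID}, {CoverageType, VehicleID}, {PolicyNo, VehicleID}. Prime attributes: {Adjuster, CoverageType, PolicyNo, VehicleID}.
For Adjuster --> CoverageType we have {Adjuster}⁺ = {Adjuster, CoverageType, PolicyNo}; {Adjuster} is not a superkey, so BCNF fails.
Its right-hand attributes {CoverageType} are all prime, as are those of every other non-superkey FD — the relation is in 3NF.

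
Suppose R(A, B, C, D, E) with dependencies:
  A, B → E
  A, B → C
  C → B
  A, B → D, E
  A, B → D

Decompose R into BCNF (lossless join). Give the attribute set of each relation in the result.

{A, C, D, E}; {B, C}

Candidate keys of the original relation: {A, B}, {A, C}.
Within {A, B, C, D, E}: {C}⁺ ∩ {A, B, C, D, E} = {B, C}, not the whole set, so C → B violates BCNF; decompose into {B, C} and {A, C, D, E}.
{B, C} is in BCNF.
{A, C, D, E} is in BCNF.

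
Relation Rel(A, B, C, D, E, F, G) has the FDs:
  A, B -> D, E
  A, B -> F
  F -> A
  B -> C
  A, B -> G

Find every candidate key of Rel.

{B} never appears on the right of any FD, so every key must include it.
Closure of {A, B} is {A, B, C, D, E, F, G}, the whole schema; {A, B} is a candidate key.
Closure of {B, F} is {A, B, C, D, E, F, G}, the whole schema; {B, F} is a candidate key.
These are minimal and exhaustive — every other superkey contains one of them.

{A, B}, {B, F}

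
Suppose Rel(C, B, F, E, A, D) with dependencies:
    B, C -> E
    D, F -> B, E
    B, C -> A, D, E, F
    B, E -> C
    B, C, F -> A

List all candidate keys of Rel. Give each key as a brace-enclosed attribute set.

{B, C}, {B, E}, {D, F}

{B, C}⁺ = {A, B, C, D, E, F}, which is every attribute, so {B, C} is a candidate key.
{B, E}⁺ = {A, B, C, D, E, F}, which is every attribute, so {B, E} is a candidate key.
{D, F}⁺ = {A, B, C, D, E, F}, which is every attribute, so {D, F} is a candidate key.
No proper subset of any of these is a key, and no other minimal superkey exists.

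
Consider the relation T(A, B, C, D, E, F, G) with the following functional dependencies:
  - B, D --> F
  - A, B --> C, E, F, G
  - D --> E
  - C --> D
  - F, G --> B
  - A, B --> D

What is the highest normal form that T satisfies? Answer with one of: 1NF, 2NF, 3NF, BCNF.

2NF

Candidate keys: {A, B}, {A, F, G}. Prime attributes: {A, B, F, G}.
For B, D --> F we have {B, D}⁺ = {B, D, E, F}; {B, D} is not a superkey, so BCNF fails.
D --> E has non-prime {E} on the right and a non-superkey on the left, so 3NF fails.
No non-prime attribute depends on a proper subset of any candidate key, so 2NF holds.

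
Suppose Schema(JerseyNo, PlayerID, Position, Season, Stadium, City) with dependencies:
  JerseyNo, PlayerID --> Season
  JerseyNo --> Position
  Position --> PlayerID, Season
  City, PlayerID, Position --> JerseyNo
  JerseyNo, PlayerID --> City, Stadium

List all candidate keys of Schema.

{City, Position}, {JerseyNo}

{JerseyNo}⁺ = {City, JerseyNo, PlayerID, Position, Season, Stadium}, which is every attribute, so {JerseyNo} is a candidate key.
{City, Position}⁺ = {City, JerseyNo, PlayerID, Position, Season, Stadium}, which is every attribute, so {City, Position} is a candidate key.
Any other superkey properly contains one of these, so there are no further candidate keys.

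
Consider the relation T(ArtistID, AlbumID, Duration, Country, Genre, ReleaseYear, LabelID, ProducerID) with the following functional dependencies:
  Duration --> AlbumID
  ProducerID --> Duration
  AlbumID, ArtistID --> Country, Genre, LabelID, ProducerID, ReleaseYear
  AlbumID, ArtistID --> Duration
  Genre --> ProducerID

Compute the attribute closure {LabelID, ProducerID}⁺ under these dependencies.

Start with {LabelID, ProducerID}.
ProducerID --> Duration applies; add {Duration} → now {Duration, LabelID, ProducerID}.
Duration --> AlbumID applies; add {AlbumID} → now {AlbumID, Duration, LabelID, ProducerID}.
No further FD applies.

{AlbumID, Duration, LabelID, ProducerID}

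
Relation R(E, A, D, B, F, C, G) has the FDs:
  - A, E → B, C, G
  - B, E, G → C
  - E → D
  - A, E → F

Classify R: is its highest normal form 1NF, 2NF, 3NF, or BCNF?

1NF

Candidate key: {A, E}. Prime attributes: {A, E}.
B, E, G → C breaks BCNF: {B, E, G}⁺ = {B, C, D, E, G}, so {B, E, G} is not a superkey.
B, E, G → C determines the non-prime attribute {C} from a non-superkey — 3NF is violated.
The proper key subset {E} of {A, E} determines non-prime {D}, so the relation is not even in 2NF.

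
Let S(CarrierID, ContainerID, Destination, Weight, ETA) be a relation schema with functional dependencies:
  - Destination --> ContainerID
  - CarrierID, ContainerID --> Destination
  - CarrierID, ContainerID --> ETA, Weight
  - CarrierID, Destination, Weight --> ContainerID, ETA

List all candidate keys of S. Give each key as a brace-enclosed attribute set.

Attributes never on any right-hand side: {CarrierID} — every candidate key must contain it.
{CarrierID, ContainerID}⁺ = {CarrierID, ContainerID, Destination, ETA, Weight} — all of the relation — so {CarrierID, ContainerID} is a candidate key.
{CarrierID, Destination}⁺ = {CarrierID, ContainerID, Destination, ETA, Weight} — all of the relation — so {CarrierID, Destination} is a candidate key.
Any other superkey properly contains one of these, so there are no further candidate keys.

{CarrierID, ContainerID}, {CarrierID, Destination}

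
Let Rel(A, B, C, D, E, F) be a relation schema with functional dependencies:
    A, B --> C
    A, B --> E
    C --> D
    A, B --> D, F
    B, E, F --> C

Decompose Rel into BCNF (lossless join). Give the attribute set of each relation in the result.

{A, B, E, F}; {B, C, E, F}; {C, D}

Candidate key of the original relation: {A, B}.
Within {A, B, C, D, E, F}: {C}⁺ ∩ {A, B, C, D, E, F} = {C, D}, not the whole set, so C --> D violates BCNF; decompose into {C, D} and {A, B, C, E, F}.
{C, D} is in BCNF.
Within {A, B, C, E, F}: {B, E, F}⁺ ∩ {A, B, C, E, F} = {B, C, E, F}, not the whole set, so B, E, F --> C violates BCNF; decompose into {B, C, E, F} and {A, B, E, F}.
{B, C, E, F} is in BCNF.
{A, B, E, F} is in BCNF.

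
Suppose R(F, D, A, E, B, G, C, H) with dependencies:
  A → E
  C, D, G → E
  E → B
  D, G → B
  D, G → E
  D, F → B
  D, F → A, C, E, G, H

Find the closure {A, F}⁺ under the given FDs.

Start with {A, F}.
A → E applies; add {E} → now {A, E, F}.
E → B applies; add {B} → now {A, B, E, F}.
No further FD applies.

{A, B, E, F}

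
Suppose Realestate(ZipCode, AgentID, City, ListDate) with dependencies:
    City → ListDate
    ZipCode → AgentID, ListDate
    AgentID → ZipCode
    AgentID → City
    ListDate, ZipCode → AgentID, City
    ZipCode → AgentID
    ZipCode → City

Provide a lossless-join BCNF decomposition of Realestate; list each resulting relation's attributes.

Candidate keys of the original relation: {AgentID}, {ZipCode}.
{AgentID, City, ListDate, ZipCode}: {City} determines {City, ListDate} here but is not a superkey — split on City → ListDate, giving {City, ListDate} and {AgentID, City, ZipCode}.
{City, ListDate}: every determinant is a superkey — BCNF.
{AgentID, City, ZipCode}: every determinant is a superkey — BCNF.

{AgentID, City, ZipCode}; {City, ListDate}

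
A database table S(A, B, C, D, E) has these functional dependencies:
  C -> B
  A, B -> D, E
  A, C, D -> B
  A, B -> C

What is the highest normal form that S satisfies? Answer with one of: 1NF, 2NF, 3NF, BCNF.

Candidate keys: {A, B}, {A, C}. Prime attributes: {A, B, C}.
For C -> B we have {C}⁺ = {B, C}; {C} is not a superkey, so BCNF fails.
But every attribute on its right side ({B}) is prime, and the same holds for every other non-superkey FD, so 3NF still holds.

3NF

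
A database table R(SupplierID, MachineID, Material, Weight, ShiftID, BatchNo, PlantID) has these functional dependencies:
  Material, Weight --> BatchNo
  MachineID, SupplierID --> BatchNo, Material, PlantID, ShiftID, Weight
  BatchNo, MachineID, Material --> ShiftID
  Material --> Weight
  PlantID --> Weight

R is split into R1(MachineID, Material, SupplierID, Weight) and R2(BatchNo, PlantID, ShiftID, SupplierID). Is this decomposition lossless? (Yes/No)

No

The shared attributes are {SupplierID} and {SupplierID}⁺ = {SupplierID}.
R1 ⊄ {SupplierID} and R2 ⊄ {SupplierID}, so the split is lossy.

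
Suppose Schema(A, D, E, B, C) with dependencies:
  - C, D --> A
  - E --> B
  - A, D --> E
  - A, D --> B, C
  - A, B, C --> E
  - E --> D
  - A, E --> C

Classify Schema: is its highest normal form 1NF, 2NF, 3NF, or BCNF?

3NF

Candidate keys: {A, B, C}, {A, D}, {A, E}, {C, D}, {C, E}. Prime attributes: {A, B, C, D, E}.
E --> B breaks BCNF: {E}⁺ = {B, D, E}, so {E} is not a superkey.
Its right-hand attributes {B} are all prime, as are those of every other non-superkey FD — the relation is in 3NF.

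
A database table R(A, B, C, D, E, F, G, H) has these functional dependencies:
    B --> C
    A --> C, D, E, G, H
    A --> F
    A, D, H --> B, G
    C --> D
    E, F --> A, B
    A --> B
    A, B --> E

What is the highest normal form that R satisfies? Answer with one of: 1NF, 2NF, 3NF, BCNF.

Candidate keys: {A}, {E, F}. Prime attributes: {A, E, F}.
B --> C breaks BCNF: {B}⁺ = {B, C, D}, so {B} is not a superkey.
Because {C} is non-prime and the left side of B --> C is not a superkey, the relation is not in 3NF.
No non-prime attribute depends on a proper subset of any candidate key, so 2NF holds.

2NF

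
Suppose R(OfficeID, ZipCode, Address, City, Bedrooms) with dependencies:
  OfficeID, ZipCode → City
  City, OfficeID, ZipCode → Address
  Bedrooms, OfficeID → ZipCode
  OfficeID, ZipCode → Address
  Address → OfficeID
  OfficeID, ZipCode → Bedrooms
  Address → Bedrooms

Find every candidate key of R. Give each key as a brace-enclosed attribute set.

{Address}, {Bedrooms, OfficeID}, {OfficeID, ZipCode}

{Address} is a candidate key since {Address}⁺ = {Address, Bedrooms, City, OfficeID, ZipCode} covers every attribute.
{Bedrooms, OfficeID} is a candidate key since {Bedrooms, OfficeID}⁺ = {Address, Bedrooms, City, OfficeID, ZipCode} covers every attribute.
{OfficeID, ZipCode} is a candidate key since {OfficeID, ZipCode}⁺ = {Address, Bedrooms, City, OfficeID, ZipCode} covers every attribute.
No proper subset of any of these is a key, and no other minimal superkey exists.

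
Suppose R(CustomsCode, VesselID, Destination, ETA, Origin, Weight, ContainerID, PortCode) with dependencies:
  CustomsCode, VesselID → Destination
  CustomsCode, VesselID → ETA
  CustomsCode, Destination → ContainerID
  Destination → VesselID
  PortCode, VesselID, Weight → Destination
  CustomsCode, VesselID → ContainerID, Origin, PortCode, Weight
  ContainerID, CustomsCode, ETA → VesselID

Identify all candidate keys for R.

{ContainerID, CustomsCode, ETA}, {CustomsCode, Destination}, {CustomsCode, VesselID}

{CustomsCode} never appears on the right of any FD, so every key must include it.
Closure of {CustomsCode, Destination} is {ContainerID, CustomsCode, Destination, ETA, Origin, PortCode, VesselID, Weight}, the whole schema; {CustomsCode, Destination} is a candidate key.
Closure of {CustomsCode, VesselID} is {ContainerID, CustomsCode, Destination, ETA, Origin, PortCode, VesselID, Weight}, the whole schema; {CustomsCode, VesselID} is a candidate key.
Closure of {ContainerID, CustomsCode, ETA} is {ContainerID, CustomsCode, Destination, ETA, Origin, PortCode, VesselID, Weight}, the whole schema; {ContainerID, CustomsCode, ETA} is a candidate key.
These are minimal and exhaustive — every other superkey contains one of them.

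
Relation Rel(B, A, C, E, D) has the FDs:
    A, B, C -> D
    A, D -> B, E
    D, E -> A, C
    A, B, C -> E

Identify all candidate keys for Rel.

{A, B, C}, {A, D}, {D, E}

{A, D} is a candidate key since {A, D}⁺ = {A, B, C, D, E} covers every attribute.
{D, E} is a candidate key since {D, E}⁺ = {A, B, C, D, E} covers every attribute.
{A, B, C} is a candidate key since {A, B, C}⁺ = {A, B, C, D, E} covers every attribute.
No proper subset of any of these is a key, and no other minimal superkey exists.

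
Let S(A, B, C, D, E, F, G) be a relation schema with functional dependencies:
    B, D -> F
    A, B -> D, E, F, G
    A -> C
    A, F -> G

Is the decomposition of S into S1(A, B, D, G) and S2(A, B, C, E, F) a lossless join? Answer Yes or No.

Yes

The shared attributes are {A, B} and {A, B}⁺ = {A, B, C, D, E, F, G}.
S1 is contained in that closure, so S1 ∩ S2 -> S1 holds and the join is lossless.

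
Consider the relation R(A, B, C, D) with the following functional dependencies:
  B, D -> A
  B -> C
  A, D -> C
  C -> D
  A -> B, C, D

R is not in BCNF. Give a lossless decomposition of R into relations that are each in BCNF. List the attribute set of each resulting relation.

Candidate keys of the original relation: {A}, {B}.
Within {A, B, C, D}: {C}⁺ ∩ {A, B, C, D} = {C, D}, not the whole set, so C -> D violates BCNF; decompose into {C, D} and {A, B, C}.
{C, D}: every determinant is a superkey — BCNF.
{A, B, C}: every determinant is a superkey — BCNF.

{A, B, C}; {C, D}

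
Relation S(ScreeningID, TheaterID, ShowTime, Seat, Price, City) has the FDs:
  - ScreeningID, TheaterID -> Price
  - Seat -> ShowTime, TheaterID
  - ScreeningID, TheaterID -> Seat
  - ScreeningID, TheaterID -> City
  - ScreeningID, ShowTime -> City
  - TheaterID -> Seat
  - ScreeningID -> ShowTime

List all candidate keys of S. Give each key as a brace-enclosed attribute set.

{ScreeningID, Seat}, {ScreeningID, TheaterID}

{ScreeningID} never appears on the right of any FD, so every key must include it.
{ScreeningID, Seat}⁺ = {City, Price, ScreeningID, Seat, ShowTime, TheaterID} — all of the relation — so {ScreeningID, Seat} is a candidate key.
{ScreeningID, TheaterID}⁺ = {City, Price, ScreeningID, Seat, ShowTime, TheaterID} — all of the relation — so {ScreeningID, TheaterID} is a candidate key.
Any other superkey properly contains one of these, so there are no further candidate keys.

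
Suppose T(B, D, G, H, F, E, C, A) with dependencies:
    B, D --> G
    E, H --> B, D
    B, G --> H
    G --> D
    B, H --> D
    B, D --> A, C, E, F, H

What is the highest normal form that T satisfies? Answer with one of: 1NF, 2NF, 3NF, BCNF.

3NF

Candidate keys: {B, D}, {B, G}, {B, H}, {E, H}. Prime attributes: {B, D, E, G, H}.
G --> D: {G}⁺ = {D, G}, which is not all of the attributes, so the left side is not a superkey — BCNF is violated.
Since {D} ⊆ prime attributes and every other non-superkey FD also has a prime right side, the schema is in 3NF.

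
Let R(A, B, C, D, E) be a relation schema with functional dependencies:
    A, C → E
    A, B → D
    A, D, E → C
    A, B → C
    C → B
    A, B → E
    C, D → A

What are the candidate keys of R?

{A, B}, {A, C}, {A, D, E}, {C, D}

Closure of {A, B} is {A, B, C, D, E}, the whole schema; {A, B} is a candidate key.
Closure of {A, C} is {A, B, C, D, E}, the whole schema; {A, C} is a candidate key.
Closure of {C, D} is {A, B, C, D, E}, the whole schema; {C, D} is a candidate key.
Closure of {A, D, E} is {A, B, C, D, E}, the whole schema; {A, D, E} is a candidate key.
Any other superkey properly contains one of these, so there are no further candidate keys.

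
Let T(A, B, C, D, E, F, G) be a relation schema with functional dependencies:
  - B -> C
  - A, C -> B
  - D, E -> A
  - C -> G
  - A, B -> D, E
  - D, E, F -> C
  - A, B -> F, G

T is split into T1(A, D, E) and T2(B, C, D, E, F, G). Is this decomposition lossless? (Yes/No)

T1 ∩ T2 = {D, E}; its closure under F is {A, D, E}.
T1 is contained in that closure, so T1 ∩ T2 -> T1 holds and the join is lossless.

Yes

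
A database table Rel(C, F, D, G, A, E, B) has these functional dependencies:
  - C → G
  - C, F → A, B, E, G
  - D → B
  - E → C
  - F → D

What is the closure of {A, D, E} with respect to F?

{A, B, C, D, E, G}

Start with {A, D, E}.
D → B applies; add {B} → now {A, B, D, E}.
E → C applies; add {C} → now {A, B, C, D, E}.
C → G applies; add {G} → now {A, B, C, D, E, G}.
No further FD applies.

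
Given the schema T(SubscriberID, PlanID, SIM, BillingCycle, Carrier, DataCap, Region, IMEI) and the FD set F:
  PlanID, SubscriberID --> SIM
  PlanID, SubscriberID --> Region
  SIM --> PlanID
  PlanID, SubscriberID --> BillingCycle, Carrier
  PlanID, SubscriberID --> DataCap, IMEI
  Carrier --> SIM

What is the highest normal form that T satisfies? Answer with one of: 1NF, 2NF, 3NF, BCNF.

3NF

Candidate keys: {Carrier, SubscriberID}, {PlanID, SubscriberID}, {SIM, SubscriberID}. Prime attributes: {Carrier, PlanID, SIM, SubscriberID}.
For SIM --> PlanID we have {SIM}⁺ = {PlanID, SIM}; {SIM} is not a superkey, so BCNF fails.
But every attribute on its right side ({PlanID}) is prime, and the same holds for every other non-superkey FD, so 3NF still holds.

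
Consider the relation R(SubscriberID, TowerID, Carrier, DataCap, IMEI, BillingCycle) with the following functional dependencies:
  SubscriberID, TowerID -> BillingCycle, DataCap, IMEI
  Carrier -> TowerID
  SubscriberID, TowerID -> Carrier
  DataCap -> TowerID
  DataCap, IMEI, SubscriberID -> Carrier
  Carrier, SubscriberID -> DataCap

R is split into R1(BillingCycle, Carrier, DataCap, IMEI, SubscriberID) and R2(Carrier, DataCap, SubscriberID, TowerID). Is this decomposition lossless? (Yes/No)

R1 ∩ R2 = {Carrier, DataCap, SubscriberID}; its closure under F is {BillingCycle, Carrier, DataCap, IMEI, SubscriberID, TowerID}.
This includes all of R1, so the common attributes are a superkey of R1 — the join is lossless.

Yes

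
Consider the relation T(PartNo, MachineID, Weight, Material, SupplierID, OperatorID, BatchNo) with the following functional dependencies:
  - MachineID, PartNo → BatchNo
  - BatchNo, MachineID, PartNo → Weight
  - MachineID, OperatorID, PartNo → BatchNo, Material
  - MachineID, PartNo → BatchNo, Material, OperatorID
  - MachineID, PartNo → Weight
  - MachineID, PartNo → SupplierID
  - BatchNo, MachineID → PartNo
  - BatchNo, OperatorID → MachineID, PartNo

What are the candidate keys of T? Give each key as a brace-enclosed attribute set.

Closure of {BatchNo, MachineID} is {BatchNo, MachineID, Material, OperatorID, PartNo, SupplierID, Weight}, the whole schema; {BatchNo, MachineID} is a candidate key.
Closure of {BatchNo, OperatorID} is {BatchNo, MachineID, Material, OperatorID, PartNo, SupplierID, Weight}, the whole schema; {BatchNo, OperatorID} is a candidate key.
Closure of {MachineID, PartNo} is {BatchNo, MachineID, Material, OperatorID, PartNo, SupplierID, Weight}, the whole schema; {MachineID, PartNo} is a candidate key.
No proper subset of any of these is a key, and no other minimal superkey exists.

{BatchNo, MachineID}, {BatchNo, OperatorID}, {MachineID, PartNo}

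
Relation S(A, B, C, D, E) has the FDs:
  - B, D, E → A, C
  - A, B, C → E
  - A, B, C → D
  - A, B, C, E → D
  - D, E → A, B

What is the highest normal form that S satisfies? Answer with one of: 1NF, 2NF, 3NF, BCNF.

BCNF

Candidate keys: {A, B, C}, {D, E}. Prime attributes: {A, B, C, D, E}.
The left-hand side of every FD is a superkey, so BCNF is satisfied.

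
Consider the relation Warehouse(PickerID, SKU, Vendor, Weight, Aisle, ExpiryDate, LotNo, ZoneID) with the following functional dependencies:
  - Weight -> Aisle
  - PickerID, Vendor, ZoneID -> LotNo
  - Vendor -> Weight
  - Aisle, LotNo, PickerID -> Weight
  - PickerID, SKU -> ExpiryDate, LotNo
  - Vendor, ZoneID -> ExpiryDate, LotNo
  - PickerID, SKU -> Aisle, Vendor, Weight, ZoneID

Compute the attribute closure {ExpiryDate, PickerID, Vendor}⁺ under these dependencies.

Start with {ExpiryDate, PickerID, Vendor}.
Vendor -> Weight applies; add {Weight} → now {ExpiryDate, PickerID, Vendor, Weight}.
Weight -> Aisle applies; add {Aisle} → now {Aisle, ExpiryDate, PickerID, Vendor, Weight}.
No further FD applies.

{Aisle, ExpiryDate, PickerID, Vendor, Weight}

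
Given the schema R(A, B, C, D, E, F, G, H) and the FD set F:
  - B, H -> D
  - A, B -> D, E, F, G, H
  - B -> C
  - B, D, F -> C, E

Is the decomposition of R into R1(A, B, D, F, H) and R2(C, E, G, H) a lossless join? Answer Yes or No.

R1 ∩ R2 = {H}; its closure under F is {H}.
The closure covers neither R1 nor R2 entirely; the join is not lossless.

No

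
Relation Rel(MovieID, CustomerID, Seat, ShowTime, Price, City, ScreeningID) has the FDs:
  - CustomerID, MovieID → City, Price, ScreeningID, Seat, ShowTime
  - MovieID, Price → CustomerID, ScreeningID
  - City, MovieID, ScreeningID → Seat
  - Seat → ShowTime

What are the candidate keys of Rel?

{CustomerID, MovieID}, {MovieID, Price}

No FD produces {MovieID}, so it must be in every candidate key.
{CustomerID, MovieID}⁺ = {City, CustomerID, MovieID, Price, ScreeningID, Seat, ShowTime} — all of the relation — so {CustomerID, MovieID} is a candidate key.
{MovieID, Price}⁺ = {City, CustomerID, MovieID, Price, ScreeningID, Seat, ShowTime} — all of the relation — so {MovieID, Price} is a candidate key.
These are minimal and exhaustive — every other superkey contains one of them.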